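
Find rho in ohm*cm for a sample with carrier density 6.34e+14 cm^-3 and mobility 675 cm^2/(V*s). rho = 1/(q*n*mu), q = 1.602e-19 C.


Step 1: sigma = q * n * mu = 1.602e-19 * 6.34e+14 * 675 = 6.85576e-02 S/cm
Step 2: rho = 1 / sigma = 1 / 6.85576e-02 = 14.59 ohm*cm

14.59


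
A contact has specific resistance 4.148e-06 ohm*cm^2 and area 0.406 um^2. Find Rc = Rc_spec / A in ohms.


Step 1: Convert area to cm^2: 0.406 um^2 = 4.0600e-09 cm^2
Step 2: Rc = Rc_spec / A = 4.148e-06 / 4.0600e-09
Step 3: Rc = 1.02e+03 ohms

1.02e+03


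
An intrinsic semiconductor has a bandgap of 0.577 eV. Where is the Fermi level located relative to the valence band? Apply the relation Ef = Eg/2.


Step 1: For an intrinsic semiconductor, the Fermi level sits at midgap.
Step 2: Ef = Eg / 2 = 0.577 / 2 = 0.2885 eV

0.2885


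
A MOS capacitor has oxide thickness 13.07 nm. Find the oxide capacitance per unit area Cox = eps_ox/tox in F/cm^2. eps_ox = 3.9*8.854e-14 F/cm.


Step 1: eps_ox = 3.9 * 8.854e-14 = 3.45306e-13 F/cm
Step 2: tox in cm = 13.07 nm * 1e-7 = 1.3070e-06 cm
Step 3: Cox = 3.45306e-13 / 1.3070e-06 = 2.64e-07 F/cm^2

2.64e-07


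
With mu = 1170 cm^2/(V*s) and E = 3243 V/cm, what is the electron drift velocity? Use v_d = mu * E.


Step 1: v_d = mu * E
Step 2: v_d = 1170 * 3243 = 3794310
Step 3: v_d = 3.79e+06 cm/s

3.79e+06


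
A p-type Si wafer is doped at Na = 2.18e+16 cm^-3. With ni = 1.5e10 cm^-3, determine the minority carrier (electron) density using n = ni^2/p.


Step 1: Majority hole concentration p ≈ Na = 2.18e+16 cm^-3
Step 2: n = ni^2 / Na = (1.5e10)^2 / 2.18e+16
Step 3: n = 1.03e+04 cm^-3

1.03e+04


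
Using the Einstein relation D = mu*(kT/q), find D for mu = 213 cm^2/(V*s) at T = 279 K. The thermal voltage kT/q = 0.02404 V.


Step 1: D = mu * (kT/q)
Step 2: D = 213 * 0.02404
Step 3: D = 5.12 cm^2/s

5.12


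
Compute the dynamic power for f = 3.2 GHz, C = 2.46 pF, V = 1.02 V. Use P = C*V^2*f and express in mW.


Step 1: V^2 = 1.02^2 = 1.0404 V^2
Step 2: P = C*V^2*f = 2.46e-12 F * 1.0404 * 3.2e9 Hz
Step 3: P = 8.1900288e-03 W
Step 4: P = 8.19 mW

8.19


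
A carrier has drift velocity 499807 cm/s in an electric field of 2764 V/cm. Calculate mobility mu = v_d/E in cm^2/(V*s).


Step 1: mu = v_d / E
Step 2: mu = 499807 / 2764
Step 3: mu = 180.83 cm^2/(V*s)

180.83


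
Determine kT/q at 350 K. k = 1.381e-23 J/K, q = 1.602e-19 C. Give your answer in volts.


Step 1: kT = 1.381e-23 * 350 = 4.8335e-21 J
Step 2: Vt = kT/q = 4.8335e-21 / 1.602e-19
Step 3: Vt = 0.03017 V

0.03017


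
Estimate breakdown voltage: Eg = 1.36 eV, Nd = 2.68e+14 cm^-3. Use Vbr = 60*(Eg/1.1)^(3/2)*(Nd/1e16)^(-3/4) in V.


Step 1: Eg/1.1 = 1.36/1.1 = 1.236364
Step 2: (Eg/1.1)^1.5 = 1.236364^1.5 = 1.374737
Step 3: (Nd/1e16)^(-0.75) = (0.0268)^(-0.75) = 15.097287
Step 4: Vbr = 60 * 1.374737 * 15.097287 = 1245.3 V

1245.3


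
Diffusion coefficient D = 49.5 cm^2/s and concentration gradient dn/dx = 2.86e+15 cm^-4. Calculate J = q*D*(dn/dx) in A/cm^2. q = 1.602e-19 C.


Step 1: J = q * D * (dn/dx)
Step 2: J = 1.602e-19 * 49.5 * 2.86e+15
Step 3: J = 2.27e-02 A/cm^2

2.27e-02


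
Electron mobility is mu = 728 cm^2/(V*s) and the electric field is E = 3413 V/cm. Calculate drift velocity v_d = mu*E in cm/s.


Step 1: v_d = mu * E
Step 2: v_d = 728 * 3413 = 2484664
Step 3: v_d = 2.48e+06 cm/s

2.48e+06


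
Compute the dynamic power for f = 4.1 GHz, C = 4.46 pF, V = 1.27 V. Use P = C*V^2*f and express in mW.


Step 1: V^2 = 1.27^2 = 1.6129 V^2
Step 2: P = C*V^2*f = 4.46e-12 F * 1.6129 * 4.1e9 Hz
Step 3: P = 2.94934894e-02 W
Step 4: P = 29.493 mW

29.493


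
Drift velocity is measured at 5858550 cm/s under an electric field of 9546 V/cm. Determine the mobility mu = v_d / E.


Step 1: mu = v_d / E
Step 2: mu = 5858550 / 9546
Step 3: mu = 613.72 cm^2/(V*s)

613.72


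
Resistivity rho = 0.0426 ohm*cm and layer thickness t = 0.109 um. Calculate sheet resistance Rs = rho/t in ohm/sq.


Step 1: Convert thickness to cm: t = 0.109 um = 1.0900e-05 cm
Step 2: Rs = rho / t = 0.0426 / 1.0900e-05
Step 3: Rs = 3908.3 ohm/sq

3908.3


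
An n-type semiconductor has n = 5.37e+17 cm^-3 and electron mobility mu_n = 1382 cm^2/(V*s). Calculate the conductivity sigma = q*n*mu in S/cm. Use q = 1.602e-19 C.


Step 1: sigma = q * n * mu
Step 2: sigma = 1.602e-19 * 5.37e+17 * 1382
Step 3: sigma = 1.189e+02 S/cm

1.189e+02


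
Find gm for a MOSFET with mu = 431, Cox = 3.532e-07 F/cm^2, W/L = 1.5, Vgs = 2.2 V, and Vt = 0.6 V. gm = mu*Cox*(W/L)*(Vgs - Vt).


Step 1: Vov = Vgs - Vt = 2.2 - 0.6 = 1.6 V
Step 2: gm = mu * Cox * (W/L) * Vov
Step 3: gm = 431 * 3.532e-07 * 1.5 * 1.6 = 3.65e-04 S

3.65e-04


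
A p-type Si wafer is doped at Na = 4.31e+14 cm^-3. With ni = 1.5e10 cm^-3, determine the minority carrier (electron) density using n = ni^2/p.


Step 1: Majority hole concentration p ≈ Na = 4.31e+14 cm^-3
Step 2: n = ni^2 / Na = (1.5e10)^2 / 4.31e+14
Step 3: n = 5.22e+05 cm^-3

5.22e+05


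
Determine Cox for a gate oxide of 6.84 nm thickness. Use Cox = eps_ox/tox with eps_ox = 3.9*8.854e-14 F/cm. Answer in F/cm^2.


Step 1: eps_ox = 3.9 * 8.854e-14 = 3.45306e-13 F/cm
Step 2: tox in cm = 6.84 nm * 1e-7 = 6.8400e-07 cm
Step 3: Cox = 3.45306e-13 / 6.8400e-07 = 5.05e-07 F/cm^2

5.05e-07


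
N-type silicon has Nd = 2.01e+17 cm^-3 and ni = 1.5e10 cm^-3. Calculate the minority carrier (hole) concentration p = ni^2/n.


Step 1: Since Nd >> ni, n ≈ Nd = 2.01e+17 cm^-3
Step 2: p = ni^2 / n = (1.5e10)^2 / 2.01e+17
Step 3: p = 2.25e20 / 2.01e+17 = 1.12e+03 cm^-3

1.12e+03


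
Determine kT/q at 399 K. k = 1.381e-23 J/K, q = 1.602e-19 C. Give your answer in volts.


Step 1: kT = 1.381e-23 * 399 = 5.51019e-21 J
Step 2: Vt = kT/q = 5.51019e-21 / 1.602e-19
Step 3: Vt = 0.0344 V

0.0344


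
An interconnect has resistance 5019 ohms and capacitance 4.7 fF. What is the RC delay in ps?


Step 1: tau = R * C
Step 2: tau = 5019 * 4.7 fF = 5019 * 4.7e-15 F
Step 3: tau = 2.35893e-11 s = 23.5893 ps

23.5893


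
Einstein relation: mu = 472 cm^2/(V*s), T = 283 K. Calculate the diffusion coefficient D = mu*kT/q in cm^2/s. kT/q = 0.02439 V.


Step 1: D = mu * (kT/q)
Step 2: D = 472 * 0.02439
Step 3: D = 11.51 cm^2/s

11.51


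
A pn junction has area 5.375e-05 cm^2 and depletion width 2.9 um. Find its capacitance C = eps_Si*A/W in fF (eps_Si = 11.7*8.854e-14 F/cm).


Step 1: eps_Si = 11.7 * 8.854e-14 = 1.035918e-12 F/cm
Step 2: W in cm = 2.9 * 1e-4 = 2.90e-04 cm
Step 3: C = 1.035918e-12 * 5.375e-05 / 2.90e-04 = 1.920020e-13 F
Step 4: C = 192.0 fF

192.0


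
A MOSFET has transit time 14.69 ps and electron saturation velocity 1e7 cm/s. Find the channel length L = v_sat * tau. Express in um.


Step 1: tau in seconds = 14.69 ps * 1e-12 = 1.4690e-11 s
Step 2: L = v_sat * tau = 1e7 * 1.4690e-11 = 1.4690e-04 cm
Step 3: L in um = 1.4690e-04 * 1e4 = 1.469 um

1.469


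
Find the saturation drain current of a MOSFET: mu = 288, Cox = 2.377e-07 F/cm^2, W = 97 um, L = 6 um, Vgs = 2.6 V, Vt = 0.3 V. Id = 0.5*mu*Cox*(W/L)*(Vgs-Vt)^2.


Step 1: Overdrive voltage Vov = Vgs - Vt = 2.6 - 0.3 = 2.3 V
Step 2: W/L = 97/6 = 16.1667
Step 3: Id = 0.5 * 288 * 2.377e-07 * 16.1667 * 2.3^2
Step 4: Id = 2.93e-03 A

2.93e-03


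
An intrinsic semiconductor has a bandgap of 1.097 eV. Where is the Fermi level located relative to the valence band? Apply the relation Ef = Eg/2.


Step 1: For an intrinsic semiconductor, the Fermi level sits at midgap.
Step 2: Ef = Eg / 2 = 1.097 / 2 = 0.5485 eV

0.5485


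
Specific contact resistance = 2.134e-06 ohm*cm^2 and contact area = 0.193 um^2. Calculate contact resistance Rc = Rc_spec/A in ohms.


Step 1: Convert area to cm^2: 0.193 um^2 = 1.9300e-09 cm^2
Step 2: Rc = Rc_spec / A = 2.134e-06 / 1.9300e-09
Step 3: Rc = 1.11e+03 ohms

1.11e+03


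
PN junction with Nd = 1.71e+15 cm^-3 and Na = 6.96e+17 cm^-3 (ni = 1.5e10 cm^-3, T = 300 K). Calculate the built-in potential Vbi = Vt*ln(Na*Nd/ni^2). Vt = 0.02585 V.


Step 1: Compute Na*Nd/ni^2 = 6.96e+17 * 1.71e+15 / (1.5e10)^2 = 5.2896e+12
Step 2: ln(5.2896e+12) = 29.2968
Step 3: Vbi = 0.02585 * 29.2968 = 0.757 V

0.757


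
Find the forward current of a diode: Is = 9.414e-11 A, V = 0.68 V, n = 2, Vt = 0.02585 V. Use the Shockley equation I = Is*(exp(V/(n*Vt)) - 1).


Step 1: V/(n*Vt) = 0.68/(2*0.02585) = 13.1528
Step 2: exp(13.1528) = 5.1545e+05
Step 3: I = 9.414e-11 * (5.1545e+05 - 1) = 4.85e-05 A

4.85e-05


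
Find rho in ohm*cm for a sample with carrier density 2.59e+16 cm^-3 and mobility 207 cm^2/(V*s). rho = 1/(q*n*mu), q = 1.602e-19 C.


Step 1: sigma = q * n * mu = 1.602e-19 * 2.59e+16 * 207 = 8.58880e-01 S/cm
Step 2: rho = 1 / sigma = 1 / 8.58880e-01 = 1.164 ohm*cm

1.164


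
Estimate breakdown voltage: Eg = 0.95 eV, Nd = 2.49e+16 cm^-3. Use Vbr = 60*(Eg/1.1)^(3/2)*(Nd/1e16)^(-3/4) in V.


Step 1: Eg/1.1 = 0.95/1.1 = 0.863636
Step 2: (Eg/1.1)^1.5 = 0.863636^1.5 = 0.802594
Step 3: (Nd/1e16)^(-0.75) = (2.49)^(-0.75) = 0.504488
Step 4: Vbr = 60 * 0.802594 * 0.504488 = 24.3 V

24.3


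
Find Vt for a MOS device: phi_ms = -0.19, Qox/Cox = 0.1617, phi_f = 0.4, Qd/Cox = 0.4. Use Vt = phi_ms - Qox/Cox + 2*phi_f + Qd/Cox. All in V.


Step 1: Vt = phi_ms - Qox/Cox + 2*phi_f + Qd/Cox
Step 2: Vt = -0.19 - 0.1617 + 2*0.4 + 0.4
Step 3: Vt = -0.19 - 0.1617 + 0.8 + 0.4
Step 4: Vt = 0.8483 V

0.8483


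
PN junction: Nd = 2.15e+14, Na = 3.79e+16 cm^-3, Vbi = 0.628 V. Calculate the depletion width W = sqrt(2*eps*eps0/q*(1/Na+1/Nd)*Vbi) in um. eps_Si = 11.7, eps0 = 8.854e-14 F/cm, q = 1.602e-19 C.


Step 1: 1/Na + 1/Nd = 1/3.79e+16 + 1/2.15e+14 = 4.67755e-15
Step 2: 2*eps*eps0/q = 2*11.7*8.854e-14/1.602e-19 = 1.293281e+07
Step 3: W^2 = 1.293281e+07 * 4.67755e-15 * 0.628 = 3.79901e-08
Step 4: W = sqrt(3.79901e-08) = 1.949e-04 cm = 1.949 um

1.949


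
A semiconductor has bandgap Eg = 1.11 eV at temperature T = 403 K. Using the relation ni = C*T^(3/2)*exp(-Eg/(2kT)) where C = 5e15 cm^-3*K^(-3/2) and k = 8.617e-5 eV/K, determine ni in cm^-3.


Step 1: Compute kT = 8.617e-5 * 403 = 0.03472651 eV
Step 2: Exponent = -Eg/(2kT) = -1.11/(2*0.03472651) = -15.98203
Step 3: T^(3/2) = 403^1.5 = 8090.17
Step 4: ni = 5e15 * 8090.17 * exp(-15.98203) = 4.63e+12 cm^-3

4.63e+12


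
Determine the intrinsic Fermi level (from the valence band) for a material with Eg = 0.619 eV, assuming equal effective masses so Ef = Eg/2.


Step 1: For an intrinsic semiconductor, the Fermi level sits at midgap.
Step 2: Ef = Eg / 2 = 0.619 / 2 = 0.3095 eV

0.3095


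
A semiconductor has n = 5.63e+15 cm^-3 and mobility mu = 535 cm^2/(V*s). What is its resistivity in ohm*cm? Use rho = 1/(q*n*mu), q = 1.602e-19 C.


Step 1: sigma = q * n * mu = 1.602e-19 * 5.63e+15 * 535 = 4.82530e-01 S/cm
Step 2: rho = 1 / sigma = 1 / 4.82530e-01 = 2.072 ohm*cm

2.072


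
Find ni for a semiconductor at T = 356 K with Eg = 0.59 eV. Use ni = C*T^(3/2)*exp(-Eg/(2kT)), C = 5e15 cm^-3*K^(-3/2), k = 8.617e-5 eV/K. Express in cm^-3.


Step 1: Compute kT = 8.617e-5 * 356 = 0.03067652 eV
Step 2: Exponent = -Eg/(2kT) = -0.59/(2*0.03067652) = -9.61648
Step 3: T^(3/2) = 356^1.5 = 6716.99
Step 4: ni = 5e15 * 6716.99 * exp(-9.61648) = 2.24e+15 cm^-3

2.24e+15


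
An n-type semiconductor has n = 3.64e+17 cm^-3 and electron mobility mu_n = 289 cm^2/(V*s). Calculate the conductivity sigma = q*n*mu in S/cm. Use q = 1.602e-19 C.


Step 1: sigma = q * n * mu
Step 2: sigma = 1.602e-19 * 3.64e+17 * 289
Step 3: sigma = 1.685e+01 S/cm

1.685e+01


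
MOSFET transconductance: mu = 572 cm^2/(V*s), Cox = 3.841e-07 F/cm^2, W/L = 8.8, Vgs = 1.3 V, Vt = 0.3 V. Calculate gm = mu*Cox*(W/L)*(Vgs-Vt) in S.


Step 1: Vov = Vgs - Vt = 1.3 - 0.3 = 1.0 V
Step 2: gm = mu * Cox * (W/L) * Vov
Step 3: gm = 572 * 3.841e-07 * 8.8 * 1.0 = 1.93e-03 S

1.93e-03


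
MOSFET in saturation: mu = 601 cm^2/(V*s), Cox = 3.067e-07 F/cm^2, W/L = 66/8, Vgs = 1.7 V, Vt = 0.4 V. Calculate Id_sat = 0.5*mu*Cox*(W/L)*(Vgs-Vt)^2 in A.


Step 1: Overdrive voltage Vov = Vgs - Vt = 1.7 - 0.4 = 1.3 V
Step 2: W/L = 66/8 = 8.25
Step 3: Id = 0.5 * 601 * 3.067e-07 * 8.25 * 1.3^2
Step 4: Id = 1.28e-03 A

1.28e-03


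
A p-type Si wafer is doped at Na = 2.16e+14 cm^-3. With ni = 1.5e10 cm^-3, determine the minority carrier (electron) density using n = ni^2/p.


Step 1: Majority hole concentration p ≈ Na = 2.16e+14 cm^-3
Step 2: n = ni^2 / Na = (1.5e10)^2 / 2.16e+14
Step 3: n = 1.04e+06 cm^-3

1.04e+06


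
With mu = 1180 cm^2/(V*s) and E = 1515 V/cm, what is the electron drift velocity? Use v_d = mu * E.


Step 1: v_d = mu * E
Step 2: v_d = 1180 * 1515 = 1787700
Step 3: v_d = 1.79e+06 cm/s

1.79e+06


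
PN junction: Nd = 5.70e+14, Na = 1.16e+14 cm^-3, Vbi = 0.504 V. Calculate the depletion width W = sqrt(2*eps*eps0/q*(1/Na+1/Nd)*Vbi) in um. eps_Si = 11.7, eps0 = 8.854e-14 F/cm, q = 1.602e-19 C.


Step 1: 1/Na + 1/Nd = 1/1.16e+14 + 1/5.70e+14 = 1.03751e-14
Step 2: 2*eps*eps0/q = 2*11.7*8.854e-14/1.602e-19 = 1.293281e+07
Step 3: W^2 = 1.293281e+07 * 1.03751e-14 * 0.504 = 6.76263e-08
Step 4: W = sqrt(6.76263e-08) = 2.601e-04 cm = 2.601 um

2.601


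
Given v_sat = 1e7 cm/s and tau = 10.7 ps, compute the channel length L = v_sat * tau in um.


Step 1: tau in seconds = 10.7 ps * 1e-12 = 1.0700e-11 s
Step 2: L = v_sat * tau = 1e7 * 1.0700e-11 = 1.0700e-04 cm
Step 3: L in um = 1.0700e-04 * 1e4 = 1.07 um

1.07


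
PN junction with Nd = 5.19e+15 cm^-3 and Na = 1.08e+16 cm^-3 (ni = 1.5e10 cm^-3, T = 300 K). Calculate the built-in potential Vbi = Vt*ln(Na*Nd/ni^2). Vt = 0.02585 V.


Step 1: Compute Na*Nd/ni^2 = 1.08e+16 * 5.19e+15 / (1.5e10)^2 = 2.4912e+11
Step 2: ln(2.4912e+11) = 26.2412
Step 3: Vbi = 0.02585 * 26.2412 = 0.678 V

0.678


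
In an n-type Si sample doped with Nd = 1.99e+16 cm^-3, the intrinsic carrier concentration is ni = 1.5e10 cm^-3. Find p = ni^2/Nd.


Step 1: Since Nd >> ni, n ≈ Nd = 1.99e+16 cm^-3
Step 2: p = ni^2 / n = (1.5e10)^2 / 1.99e+16
Step 3: p = 2.25e20 / 1.99e+16 = 1.13e+04 cm^-3

1.13e+04


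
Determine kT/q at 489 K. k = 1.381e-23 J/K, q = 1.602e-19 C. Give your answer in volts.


Step 1: kT = 1.381e-23 * 489 = 6.75309e-21 J
Step 2: Vt = kT/q = 6.75309e-21 / 1.602e-19
Step 3: Vt = 0.04215 V

0.04215


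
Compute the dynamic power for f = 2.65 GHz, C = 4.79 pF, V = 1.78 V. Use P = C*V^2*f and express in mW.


Step 1: V^2 = 1.78^2 = 3.1684 V^2
Step 2: P = C*V^2*f = 4.79e-12 F * 3.1684 * 2.65e9 Hz
Step 3: P = 4.02180854e-02 W
Step 4: P = 40.218 mW

40.218


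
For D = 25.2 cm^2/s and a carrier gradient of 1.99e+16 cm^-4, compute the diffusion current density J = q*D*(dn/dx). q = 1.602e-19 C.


Step 1: J = q * D * (dn/dx)
Step 2: J = 1.602e-19 * 25.2 * 1.99e+16
Step 3: J = 8.03e-02 A/cm^2

8.03e-02


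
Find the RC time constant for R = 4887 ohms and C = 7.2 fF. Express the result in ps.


Step 1: tau = R * C
Step 2: tau = 4887 * 7.2 fF = 4887 * 7.2e-15 F
Step 3: tau = 3.51864e-11 s = 35.1864 ps

35.1864


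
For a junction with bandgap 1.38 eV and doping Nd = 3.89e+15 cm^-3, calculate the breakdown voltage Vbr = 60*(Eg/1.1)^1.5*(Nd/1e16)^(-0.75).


Step 1: Eg/1.1 = 1.38/1.1 = 1.254545
Step 2: (Eg/1.1)^1.5 = 1.254545^1.5 = 1.405172
Step 3: (Nd/1e16)^(-0.75) = (0.389)^(-0.75) = 2.030195
Step 4: Vbr = 60 * 1.405172 * 2.030195 = 171.2 V

171.2


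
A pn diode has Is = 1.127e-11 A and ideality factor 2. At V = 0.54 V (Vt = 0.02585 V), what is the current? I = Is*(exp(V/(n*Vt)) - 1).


Step 1: V/(n*Vt) = 0.54/(2*0.02585) = 10.4449
Step 2: exp(10.4449) = 3.4369e+04
Step 3: I = 1.127e-11 * (3.4369e+04 - 1) = 3.87e-07 A

3.87e-07


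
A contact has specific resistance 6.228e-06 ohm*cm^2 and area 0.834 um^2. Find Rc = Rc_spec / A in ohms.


Step 1: Convert area to cm^2: 0.834 um^2 = 8.3400e-09 cm^2
Step 2: Rc = Rc_spec / A = 6.228e-06 / 8.3400e-09
Step 3: Rc = 7.47e+02 ohms

7.47e+02


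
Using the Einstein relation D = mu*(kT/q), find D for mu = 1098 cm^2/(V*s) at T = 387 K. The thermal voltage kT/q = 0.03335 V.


Step 1: D = mu * (kT/q)
Step 2: D = 1098 * 0.03335
Step 3: D = 36.62 cm^2/s

36.62


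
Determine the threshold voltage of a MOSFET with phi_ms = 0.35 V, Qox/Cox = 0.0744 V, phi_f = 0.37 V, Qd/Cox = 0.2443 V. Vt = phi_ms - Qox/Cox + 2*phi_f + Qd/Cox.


Step 1: Vt = phi_ms - Qox/Cox + 2*phi_f + Qd/Cox
Step 2: Vt = 0.35 - 0.0744 + 2*0.37 + 0.2443
Step 3: Vt = 0.35 - 0.0744 + 0.74 + 0.2443
Step 4: Vt = 1.2599 V

1.2599


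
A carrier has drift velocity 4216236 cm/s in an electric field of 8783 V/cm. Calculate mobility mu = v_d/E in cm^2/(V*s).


Step 1: mu = v_d / E
Step 2: mu = 4216236 / 8783
Step 3: mu = 480.05 cm^2/(V*s)

480.05


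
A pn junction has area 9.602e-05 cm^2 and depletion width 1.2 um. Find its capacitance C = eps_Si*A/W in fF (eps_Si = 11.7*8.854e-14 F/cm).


Step 1: eps_Si = 11.7 * 8.854e-14 = 1.035918e-12 F/cm
Step 2: W in cm = 1.2 * 1e-4 = 1.20e-04 cm
Step 3: C = 1.035918e-12 * 9.602e-05 / 1.20e-04 = 8.289071e-13 F
Step 4: C = 828.91 fF

828.91


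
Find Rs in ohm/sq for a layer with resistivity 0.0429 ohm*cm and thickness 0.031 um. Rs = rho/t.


Step 1: Convert thickness to cm: t = 0.031 um = 3.1000e-06 cm
Step 2: Rs = rho / t = 0.0429 / 3.1000e-06
Step 3: Rs = 13838.7 ohm/sq

13838.7


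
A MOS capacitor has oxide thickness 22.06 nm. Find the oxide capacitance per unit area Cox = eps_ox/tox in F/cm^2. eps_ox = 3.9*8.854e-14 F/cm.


Step 1: eps_ox = 3.9 * 8.854e-14 = 3.45306e-13 F/cm
Step 2: tox in cm = 22.06 nm * 1e-7 = 2.2060e-06 cm
Step 3: Cox = 3.45306e-13 / 2.2060e-06 = 1.57e-07 F/cm^2

1.57e-07


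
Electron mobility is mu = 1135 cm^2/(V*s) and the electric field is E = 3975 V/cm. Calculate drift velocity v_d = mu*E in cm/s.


Step 1: v_d = mu * E
Step 2: v_d = 1135 * 3975 = 4511625
Step 3: v_d = 4.51e+06 cm/s

4.51e+06


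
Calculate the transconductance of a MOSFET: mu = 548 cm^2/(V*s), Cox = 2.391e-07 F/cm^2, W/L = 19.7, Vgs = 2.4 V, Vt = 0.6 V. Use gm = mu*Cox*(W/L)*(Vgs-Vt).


Step 1: Vov = Vgs - Vt = 2.4 - 0.6 = 1.8 V
Step 2: gm = mu * Cox * (W/L) * Vov
Step 3: gm = 548 * 2.391e-07 * 19.7 * 1.8 = 4.65e-03 S

4.65e-03


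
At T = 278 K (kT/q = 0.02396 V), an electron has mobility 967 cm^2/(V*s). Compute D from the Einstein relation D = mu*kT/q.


Step 1: D = mu * (kT/q)
Step 2: D = 967 * 0.02396
Step 3: D = 23.17 cm^2/s

23.17


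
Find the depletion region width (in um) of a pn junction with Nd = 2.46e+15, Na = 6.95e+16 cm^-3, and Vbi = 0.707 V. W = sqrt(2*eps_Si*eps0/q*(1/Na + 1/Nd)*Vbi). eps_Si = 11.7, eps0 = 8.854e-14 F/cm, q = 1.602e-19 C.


Step 1: 1/Na + 1/Nd = 1/6.95e+16 + 1/2.46e+15 = 4.20893e-16
Step 2: 2*eps*eps0/q = 2*11.7*8.854e-14/1.602e-19 = 1.293281e+07
Step 3: W^2 = 1.293281e+07 * 4.20893e-16 * 0.707 = 3.84843e-09
Step 4: W = sqrt(3.84843e-09) = 6.204e-05 cm = 0.6204 um

0.6204


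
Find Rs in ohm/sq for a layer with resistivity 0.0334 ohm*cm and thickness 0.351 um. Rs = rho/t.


Step 1: Convert thickness to cm: t = 0.351 um = 3.5100e-05 cm
Step 2: Rs = rho / t = 0.0334 / 3.5100e-05
Step 3: Rs = 951.6 ohm/sq

951.6


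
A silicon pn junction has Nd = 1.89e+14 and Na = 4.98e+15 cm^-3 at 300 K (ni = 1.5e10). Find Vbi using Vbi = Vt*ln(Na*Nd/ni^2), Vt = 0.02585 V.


Step 1: Compute Na*Nd/ni^2 = 4.98e+15 * 1.89e+14 / (1.5e10)^2 = 4.1832e+09
Step 2: ln(4.1832e+09) = 22.1543
Step 3: Vbi = 0.02585 * 22.1543 = 0.573 V

0.573


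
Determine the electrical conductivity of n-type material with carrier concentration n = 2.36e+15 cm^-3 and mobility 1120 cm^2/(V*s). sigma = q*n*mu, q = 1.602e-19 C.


Step 1: sigma = q * n * mu
Step 2: sigma = 1.602e-19 * 2.36e+15 * 1120
Step 3: sigma = 4.234e-01 S/cm

4.234e-01


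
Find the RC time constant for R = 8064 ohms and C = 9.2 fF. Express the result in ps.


Step 1: tau = R * C
Step 2: tau = 8064 * 9.2 fF = 8064 * 9.2e-15 F
Step 3: tau = 7.41888e-11 s = 74.1888 ps

74.1888


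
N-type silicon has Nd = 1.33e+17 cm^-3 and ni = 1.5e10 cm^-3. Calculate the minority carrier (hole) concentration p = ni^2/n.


Step 1: Since Nd >> ni, n ≈ Nd = 1.33e+17 cm^-3
Step 2: p = ni^2 / n = (1.5e10)^2 / 1.33e+17
Step 3: p = 2.25e20 / 1.33e+17 = 1.69e+03 cm^-3

1.69e+03


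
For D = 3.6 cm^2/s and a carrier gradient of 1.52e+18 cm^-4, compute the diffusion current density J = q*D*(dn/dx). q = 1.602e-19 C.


Step 1: J = q * D * (dn/dx)
Step 2: J = 1.602e-19 * 3.6 * 1.52e+18
Step 3: J = 8.77e-01 A/cm^2

8.77e-01


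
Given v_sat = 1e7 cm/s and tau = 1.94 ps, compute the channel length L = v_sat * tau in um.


Step 1: tau in seconds = 1.94 ps * 1e-12 = 1.9400e-12 s
Step 2: L = v_sat * tau = 1e7 * 1.9400e-12 = 1.9400e-05 cm
Step 3: L in um = 1.9400e-05 * 1e4 = 0.194 um

0.194


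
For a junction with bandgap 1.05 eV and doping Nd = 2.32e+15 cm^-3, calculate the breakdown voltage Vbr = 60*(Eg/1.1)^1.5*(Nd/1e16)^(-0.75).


Step 1: Eg/1.1 = 1.05/1.1 = 0.954545
Step 2: (Eg/1.1)^1.5 = 0.954545^1.5 = 0.932598
Step 3: (Nd/1e16)^(-0.75) = (0.232)^(-0.75) = 2.991466
Step 4: Vbr = 60 * 0.932598 * 2.991466 = 167.4 V

167.4


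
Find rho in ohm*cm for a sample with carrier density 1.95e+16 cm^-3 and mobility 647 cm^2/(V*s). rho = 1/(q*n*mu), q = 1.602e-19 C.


Step 1: sigma = q * n * mu = 1.602e-19 * 1.95e+16 * 647 = 2.02116e+00 S/cm
Step 2: rho = 1 / sigma = 1 / 2.02116e+00 = 0.4948 ohm*cm

0.4948


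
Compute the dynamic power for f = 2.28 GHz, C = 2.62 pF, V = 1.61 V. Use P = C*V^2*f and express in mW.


Step 1: V^2 = 1.61^2 = 2.5921 V^2
Step 2: P = C*V^2*f = 2.62e-12 F * 2.5921 * 2.28e9 Hz
Step 3: P = 1.548416856e-02 W
Step 4: P = 15.484 mW

15.484


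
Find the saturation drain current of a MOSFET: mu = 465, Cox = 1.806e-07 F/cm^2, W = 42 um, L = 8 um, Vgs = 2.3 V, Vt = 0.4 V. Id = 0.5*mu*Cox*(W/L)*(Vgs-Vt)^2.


Step 1: Overdrive voltage Vov = Vgs - Vt = 2.3 - 0.4 = 1.9 V
Step 2: W/L = 42/8 = 5.25
Step 3: Id = 0.5 * 465 * 1.806e-07 * 5.25 * 1.9^2
Step 4: Id = 7.96e-04 A

7.96e-04


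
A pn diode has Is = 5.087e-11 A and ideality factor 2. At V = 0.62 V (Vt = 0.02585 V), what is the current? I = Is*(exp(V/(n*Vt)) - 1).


Step 1: V/(n*Vt) = 0.62/(2*0.02585) = 11.9923
Step 2: exp(11.9923) = 1.6151e+05
Step 3: I = 5.087e-11 * (1.6151e+05 - 1) = 8.22e-06 A

8.22e-06


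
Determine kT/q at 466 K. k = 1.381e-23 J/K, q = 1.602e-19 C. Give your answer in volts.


Step 1: kT = 1.381e-23 * 466 = 6.43546e-21 J
Step 2: Vt = kT/q = 6.43546e-21 / 1.602e-19
Step 3: Vt = 0.04017 V

0.04017


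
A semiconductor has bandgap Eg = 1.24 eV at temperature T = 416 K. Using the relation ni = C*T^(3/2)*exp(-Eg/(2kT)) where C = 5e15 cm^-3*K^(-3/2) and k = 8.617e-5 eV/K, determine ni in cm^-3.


Step 1: Compute kT = 8.617e-5 * 416 = 0.03584672 eV
Step 2: Exponent = -Eg/(2kT) = -1.24/(2*0.03584672) = -17.29586
Step 3: T^(3/2) = 416^1.5 = 8484.77
Step 4: ni = 5e15 * 8484.77 * exp(-17.29586) = 1.31e+12 cm^-3

1.31e+12


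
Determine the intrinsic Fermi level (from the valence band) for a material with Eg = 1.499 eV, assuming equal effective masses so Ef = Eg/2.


Step 1: For an intrinsic semiconductor, the Fermi level sits at midgap.
Step 2: Ef = Eg / 2 = 1.499 / 2 = 0.7495 eV

0.7495


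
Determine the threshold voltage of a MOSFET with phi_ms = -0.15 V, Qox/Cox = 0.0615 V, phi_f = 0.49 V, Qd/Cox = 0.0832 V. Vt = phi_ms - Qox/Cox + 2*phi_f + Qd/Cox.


Step 1: Vt = phi_ms - Qox/Cox + 2*phi_f + Qd/Cox
Step 2: Vt = -0.15 - 0.0615 + 2*0.49 + 0.0832
Step 3: Vt = -0.15 - 0.0615 + 0.98 + 0.0832
Step 4: Vt = 0.8517 V

0.8517


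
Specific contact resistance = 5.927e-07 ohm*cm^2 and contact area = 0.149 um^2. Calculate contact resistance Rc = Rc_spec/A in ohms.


Step 1: Convert area to cm^2: 0.149 um^2 = 1.4900e-09 cm^2
Step 2: Rc = Rc_spec / A = 5.927e-07 / 1.4900e-09
Step 3: Rc = 3.98e+02 ohms

3.98e+02


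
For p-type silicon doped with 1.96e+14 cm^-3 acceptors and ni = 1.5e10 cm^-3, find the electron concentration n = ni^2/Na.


Step 1: Majority hole concentration p ≈ Na = 1.96e+14 cm^-3
Step 2: n = ni^2 / Na = (1.5e10)^2 / 1.96e+14
Step 3: n = 1.15e+06 cm^-3

1.15e+06


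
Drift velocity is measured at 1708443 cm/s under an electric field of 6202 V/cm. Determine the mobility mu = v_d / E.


Step 1: mu = v_d / E
Step 2: mu = 1708443 / 6202
Step 3: mu = 275.47 cm^2/(V*s)

275.47


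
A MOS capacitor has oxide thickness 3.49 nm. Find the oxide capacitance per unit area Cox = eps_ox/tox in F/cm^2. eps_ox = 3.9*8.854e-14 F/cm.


Step 1: eps_ox = 3.9 * 8.854e-14 = 3.45306e-13 F/cm
Step 2: tox in cm = 3.49 nm * 1e-7 = 3.4900e-07 cm
Step 3: Cox = 3.45306e-13 / 3.4900e-07 = 9.89e-07 F/cm^2

9.89e-07


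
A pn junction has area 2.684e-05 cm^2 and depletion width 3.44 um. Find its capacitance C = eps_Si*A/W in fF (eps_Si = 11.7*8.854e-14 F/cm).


Step 1: eps_Si = 11.7 * 8.854e-14 = 1.035918e-12 F/cm
Step 2: W in cm = 3.44 * 1e-4 = 3.44e-04 cm
Step 3: C = 1.035918e-12 * 2.684e-05 / 3.44e-04 = 8.082570e-14 F
Step 4: C = 80.83 fF

80.83


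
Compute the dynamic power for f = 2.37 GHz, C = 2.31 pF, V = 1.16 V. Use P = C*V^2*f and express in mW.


Step 1: V^2 = 1.16^2 = 1.3456 V^2
Step 2: P = C*V^2*f = 2.31e-12 F * 1.3456 * 2.37e9 Hz
Step 3: P = 7.36675632e-03 W
Step 4: P = 7.367 mW

7.367


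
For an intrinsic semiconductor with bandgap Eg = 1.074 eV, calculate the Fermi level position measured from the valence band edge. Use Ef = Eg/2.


Step 1: For an intrinsic semiconductor, the Fermi level sits at midgap.
Step 2: Ef = Eg / 2 = 1.074 / 2 = 0.537 eV

0.537


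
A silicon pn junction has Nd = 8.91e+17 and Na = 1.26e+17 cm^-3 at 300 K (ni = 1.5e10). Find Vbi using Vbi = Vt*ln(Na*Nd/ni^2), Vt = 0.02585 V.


Step 1: Compute Na*Nd/ni^2 = 1.26e+17 * 8.91e+17 / (1.5e10)^2 = 4.9896e+14
Step 2: ln(4.9896e+14) = 33.8435
Step 3: Vbi = 0.02585 * 33.8435 = 0.875 V

0.875


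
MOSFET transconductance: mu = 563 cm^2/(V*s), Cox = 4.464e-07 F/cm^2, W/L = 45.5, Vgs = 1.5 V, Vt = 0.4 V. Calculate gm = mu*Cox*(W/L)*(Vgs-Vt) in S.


Step 1: Vov = Vgs - Vt = 1.5 - 0.4 = 1.1 V
Step 2: gm = mu * Cox * (W/L) * Vov
Step 3: gm = 563 * 4.464e-07 * 45.5 * 1.1 = 1.26e-02 S

1.26e-02


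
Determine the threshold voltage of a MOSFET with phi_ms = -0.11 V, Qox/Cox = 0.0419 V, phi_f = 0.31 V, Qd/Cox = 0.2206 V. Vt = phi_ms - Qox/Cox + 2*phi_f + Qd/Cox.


Step 1: Vt = phi_ms - Qox/Cox + 2*phi_f + Qd/Cox
Step 2: Vt = -0.11 - 0.0419 + 2*0.31 + 0.2206
Step 3: Vt = -0.11 - 0.0419 + 0.62 + 0.2206
Step 4: Vt = 0.6887 V

0.6887


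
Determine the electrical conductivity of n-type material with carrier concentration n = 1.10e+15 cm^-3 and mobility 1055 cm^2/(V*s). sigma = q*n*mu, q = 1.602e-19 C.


Step 1: sigma = q * n * mu
Step 2: sigma = 1.602e-19 * 1.10e+15 * 1055
Step 3: sigma = 1.859e-01 S/cm

1.859e-01


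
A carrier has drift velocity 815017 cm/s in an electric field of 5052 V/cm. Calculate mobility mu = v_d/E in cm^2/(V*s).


Step 1: mu = v_d / E
Step 2: mu = 815017 / 5052
Step 3: mu = 161.33 cm^2/(V*s)

161.33


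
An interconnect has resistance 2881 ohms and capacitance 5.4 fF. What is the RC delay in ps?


Step 1: tau = R * C
Step 2: tau = 2881 * 5.4 fF = 2881 * 5.4e-15 F
Step 3: tau = 1.55574e-11 s = 15.5574 ps

15.5574


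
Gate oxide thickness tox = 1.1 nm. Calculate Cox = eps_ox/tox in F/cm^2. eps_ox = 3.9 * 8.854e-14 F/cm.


Step 1: eps_ox = 3.9 * 8.854e-14 = 3.45306e-13 F/cm
Step 2: tox in cm = 1.1 nm * 1e-7 = 1.1000e-07 cm
Step 3: Cox = 3.45306e-13 / 1.1000e-07 = 3.14e-06 F/cm^2

3.14e-06


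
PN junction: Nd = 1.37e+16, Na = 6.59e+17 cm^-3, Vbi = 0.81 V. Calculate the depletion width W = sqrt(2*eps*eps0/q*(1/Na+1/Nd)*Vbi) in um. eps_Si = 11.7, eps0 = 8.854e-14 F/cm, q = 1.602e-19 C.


Step 1: 1/Na + 1/Nd = 1/6.59e+17 + 1/1.37e+16 = 7.45102e-17
Step 2: 2*eps*eps0/q = 2*11.7*8.854e-14/1.602e-19 = 1.293281e+07
Step 3: W^2 = 1.293281e+07 * 7.45102e-17 * 0.81 = 7.80537e-10
Step 4: W = sqrt(7.80537e-10) = 2.794e-05 cm = 0.2794 um

0.2794


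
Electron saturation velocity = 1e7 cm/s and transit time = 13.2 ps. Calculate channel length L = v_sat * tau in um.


Step 1: tau in seconds = 13.2 ps * 1e-12 = 1.3200e-11 s
Step 2: L = v_sat * tau = 1e7 * 1.3200e-11 = 1.3200e-04 cm
Step 3: L in um = 1.3200e-04 * 1e4 = 1.32 um

1.32


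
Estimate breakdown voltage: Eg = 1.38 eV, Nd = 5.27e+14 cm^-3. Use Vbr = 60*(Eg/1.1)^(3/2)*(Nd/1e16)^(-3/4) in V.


Step 1: Eg/1.1 = 1.38/1.1 = 1.254545
Step 2: (Eg/1.1)^1.5 = 1.254545^1.5 = 1.405172
Step 3: (Nd/1e16)^(-0.75) = (0.0527)^(-0.75) = 9.091636
Step 4: Vbr = 60 * 1.405172 * 9.091636 = 766.5 V

766.5


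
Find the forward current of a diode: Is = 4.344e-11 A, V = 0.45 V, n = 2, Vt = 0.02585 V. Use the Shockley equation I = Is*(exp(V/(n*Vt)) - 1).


Step 1: V/(n*Vt) = 0.45/(2*0.02585) = 8.7041
Step 2: exp(8.7041) = 6.0276e+03
Step 3: I = 4.344e-11 * (6.0276e+03 - 1) = 2.62e-07 A

2.62e-07


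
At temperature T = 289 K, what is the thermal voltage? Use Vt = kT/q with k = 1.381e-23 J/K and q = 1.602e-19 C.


Step 1: kT = 1.381e-23 * 289 = 3.99109e-21 J
Step 2: Vt = kT/q = 3.99109e-21 / 1.602e-19
Step 3: Vt = 0.02491 V

0.02491


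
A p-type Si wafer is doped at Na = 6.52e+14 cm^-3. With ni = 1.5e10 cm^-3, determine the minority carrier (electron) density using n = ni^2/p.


Step 1: Majority hole concentration p ≈ Na = 6.52e+14 cm^-3
Step 2: n = ni^2 / Na = (1.5e10)^2 / 6.52e+14
Step 3: n = 3.45e+05 cm^-3

3.45e+05


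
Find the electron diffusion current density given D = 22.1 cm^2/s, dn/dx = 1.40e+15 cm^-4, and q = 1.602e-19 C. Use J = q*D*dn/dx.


Step 1: J = q * D * (dn/dx)
Step 2: J = 1.602e-19 * 22.1 * 1.40e+15
Step 3: J = 4.96e-03 A/cm^2

4.96e-03


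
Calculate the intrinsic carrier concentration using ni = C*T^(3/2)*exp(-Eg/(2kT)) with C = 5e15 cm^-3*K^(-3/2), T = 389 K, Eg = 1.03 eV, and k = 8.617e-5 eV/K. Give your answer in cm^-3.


Step 1: Compute kT = 8.617e-5 * 389 = 0.03352013 eV
Step 2: Exponent = -Eg/(2kT) = -1.03/(2*0.03352013) = -15.36390
Step 3: T^(3/2) = 389^1.5 = 7672.28
Step 4: ni = 5e15 * 7672.28 * exp(-15.36390) = 8.16e+12 cm^-3

8.16e+12


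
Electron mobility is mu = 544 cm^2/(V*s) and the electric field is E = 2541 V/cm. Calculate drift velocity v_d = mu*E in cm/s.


Step 1: v_d = mu * E
Step 2: v_d = 544 * 2541 = 1382304
Step 3: v_d = 1.38e+06 cm/s

1.38e+06


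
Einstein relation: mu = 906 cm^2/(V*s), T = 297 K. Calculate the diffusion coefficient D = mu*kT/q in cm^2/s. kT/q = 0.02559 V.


Step 1: D = mu * (kT/q)
Step 2: D = 906 * 0.02559
Step 3: D = 23.18 cm^2/s

23.18


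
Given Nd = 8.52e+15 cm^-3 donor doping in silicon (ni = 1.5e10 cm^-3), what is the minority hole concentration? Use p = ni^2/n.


Step 1: Since Nd >> ni, n ≈ Nd = 8.52e+15 cm^-3
Step 2: p = ni^2 / n = (1.5e10)^2 / 8.52e+15
Step 3: p = 2.25e20 / 8.52e+15 = 2.64e+04 cm^-3

2.64e+04


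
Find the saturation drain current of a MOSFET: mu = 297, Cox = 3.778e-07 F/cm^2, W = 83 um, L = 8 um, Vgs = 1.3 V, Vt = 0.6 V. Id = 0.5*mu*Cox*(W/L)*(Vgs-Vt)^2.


Step 1: Overdrive voltage Vov = Vgs - Vt = 1.3 - 0.6 = 0.7 V
Step 2: W/L = 83/8 = 10.375
Step 3: Id = 0.5 * 297 * 3.778e-07 * 10.375 * 0.7^2
Step 4: Id = 2.85e-04 A

2.85e-04


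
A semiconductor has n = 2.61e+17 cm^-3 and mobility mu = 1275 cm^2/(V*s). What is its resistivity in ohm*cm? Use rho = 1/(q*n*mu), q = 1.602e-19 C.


Step 1: sigma = q * n * mu = 1.602e-19 * 2.61e+17 * 1275 = 5.33106e+01 S/cm
Step 2: rho = 1 / sigma = 1 / 5.33106e+01 = 0.01876 ohm*cm

0.01876


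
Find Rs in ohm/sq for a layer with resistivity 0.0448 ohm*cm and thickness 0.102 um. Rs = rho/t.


Step 1: Convert thickness to cm: t = 0.102 um = 1.0200e-05 cm
Step 2: Rs = rho / t = 0.0448 / 1.0200e-05
Step 3: Rs = 4392.2 ohm/sq

4392.2


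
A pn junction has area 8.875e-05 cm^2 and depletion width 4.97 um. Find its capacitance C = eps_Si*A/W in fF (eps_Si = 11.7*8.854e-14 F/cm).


Step 1: eps_Si = 11.7 * 8.854e-14 = 1.035918e-12 F/cm
Step 2: W in cm = 4.97 * 1e-4 = 4.97e-04 cm
Step 3: C = 1.035918e-12 * 8.875e-05 / 4.97e-04 = 1.849854e-13 F
Step 4: C = 184.99 fF

184.99


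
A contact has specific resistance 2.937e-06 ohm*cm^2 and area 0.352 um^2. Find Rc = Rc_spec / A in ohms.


Step 1: Convert area to cm^2: 0.352 um^2 = 3.5200e-09 cm^2
Step 2: Rc = Rc_spec / A = 2.937e-06 / 3.5200e-09
Step 3: Rc = 8.34e+02 ohms

8.34e+02


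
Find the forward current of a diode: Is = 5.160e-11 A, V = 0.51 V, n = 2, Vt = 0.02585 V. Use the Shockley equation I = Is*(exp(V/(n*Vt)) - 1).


Step 1: V/(n*Vt) = 0.51/(2*0.02585) = 9.8646
Step 2: exp(9.8646) = 1.9237e+04
Step 3: I = 5.160e-11 * (1.9237e+04 - 1) = 9.93e-07 A

9.93e-07


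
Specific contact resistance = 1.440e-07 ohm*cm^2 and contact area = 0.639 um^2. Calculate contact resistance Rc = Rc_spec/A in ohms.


Step 1: Convert area to cm^2: 0.639 um^2 = 6.3900e-09 cm^2
Step 2: Rc = Rc_spec / A = 1.440e-07 / 6.3900e-09
Step 3: Rc = 2.25e+01 ohms

2.25e+01


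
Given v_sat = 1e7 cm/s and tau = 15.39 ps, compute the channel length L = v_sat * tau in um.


Step 1: tau in seconds = 15.39 ps * 1e-12 = 1.5390e-11 s
Step 2: L = v_sat * tau = 1e7 * 1.5390e-11 = 1.5390e-04 cm
Step 3: L in um = 1.5390e-04 * 1e4 = 1.539 um

1.539


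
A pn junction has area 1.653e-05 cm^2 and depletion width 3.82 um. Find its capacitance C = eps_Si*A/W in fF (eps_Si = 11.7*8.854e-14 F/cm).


Step 1: eps_Si = 11.7 * 8.854e-14 = 1.035918e-12 F/cm
Step 2: W in cm = 3.82 * 1e-4 = 3.82e-04 cm
Step 3: C = 1.035918e-12 * 1.653e-05 / 3.82e-04 = 4.482650e-14 F
Step 4: C = 44.83 fF

44.83


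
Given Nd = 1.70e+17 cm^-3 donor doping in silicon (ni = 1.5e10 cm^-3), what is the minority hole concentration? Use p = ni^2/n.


Step 1: Since Nd >> ni, n ≈ Nd = 1.70e+17 cm^-3
Step 2: p = ni^2 / n = (1.5e10)^2 / 1.70e+17
Step 3: p = 2.25e20 / 1.70e+17 = 1.32e+03 cm^-3

1.32e+03


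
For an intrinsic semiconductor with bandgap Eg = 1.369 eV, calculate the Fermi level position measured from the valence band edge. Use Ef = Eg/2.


Step 1: For an intrinsic semiconductor, the Fermi level sits at midgap.
Step 2: Ef = Eg / 2 = 1.369 / 2 = 0.6845 eV

0.6845


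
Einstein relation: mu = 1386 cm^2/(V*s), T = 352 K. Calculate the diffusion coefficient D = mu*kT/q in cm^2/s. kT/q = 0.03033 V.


Step 1: D = mu * (kT/q)
Step 2: D = 1386 * 0.03033
Step 3: D = 42.04 cm^2/s

42.04


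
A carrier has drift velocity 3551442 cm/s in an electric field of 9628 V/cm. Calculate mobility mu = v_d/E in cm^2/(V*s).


Step 1: mu = v_d / E
Step 2: mu = 3551442 / 9628
Step 3: mu = 368.87 cm^2/(V*s)

368.87


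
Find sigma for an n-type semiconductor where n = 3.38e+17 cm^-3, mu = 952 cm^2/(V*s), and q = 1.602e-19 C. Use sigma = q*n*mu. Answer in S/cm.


Step 1: sigma = q * n * mu
Step 2: sigma = 1.602e-19 * 3.38e+17 * 952
Step 3: sigma = 5.155e+01 S/cm

5.155e+01


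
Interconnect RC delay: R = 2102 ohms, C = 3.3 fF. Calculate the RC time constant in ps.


Step 1: tau = R * C
Step 2: tau = 2102 * 3.3 fF = 2102 * 3.3e-15 F
Step 3: tau = 6.9366e-12 s = 6.9366 ps

6.9366


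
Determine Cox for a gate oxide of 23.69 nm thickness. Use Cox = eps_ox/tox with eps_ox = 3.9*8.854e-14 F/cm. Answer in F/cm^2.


Step 1: eps_ox = 3.9 * 8.854e-14 = 3.45306e-13 F/cm
Step 2: tox in cm = 23.69 nm * 1e-7 = 2.3690e-06 cm
Step 3: Cox = 3.45306e-13 / 2.3690e-06 = 1.46e-07 F/cm^2

1.46e-07


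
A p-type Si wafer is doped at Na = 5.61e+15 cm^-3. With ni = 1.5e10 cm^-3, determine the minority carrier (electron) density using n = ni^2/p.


Step 1: Majority hole concentration p ≈ Na = 5.61e+15 cm^-3
Step 2: n = ni^2 / Na = (1.5e10)^2 / 5.61e+15
Step 3: n = 4.01e+04 cm^-3

4.01e+04


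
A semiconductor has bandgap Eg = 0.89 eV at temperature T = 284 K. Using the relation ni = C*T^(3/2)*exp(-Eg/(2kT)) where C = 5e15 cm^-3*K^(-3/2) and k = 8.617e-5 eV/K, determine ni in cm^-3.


Step 1: Compute kT = 8.617e-5 * 284 = 0.02447228 eV
Step 2: Exponent = -Eg/(2kT) = -0.89/(2*0.02447228) = -18.18384
Step 3: T^(3/2) = 284^1.5 = 4786.05
Step 4: ni = 5e15 * 4786.05 * exp(-18.18384) = 3.03e+11 cm^-3

3.03e+11


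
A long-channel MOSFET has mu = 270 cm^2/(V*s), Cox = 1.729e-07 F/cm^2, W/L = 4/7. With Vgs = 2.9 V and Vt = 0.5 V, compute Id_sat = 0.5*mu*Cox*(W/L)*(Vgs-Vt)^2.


Step 1: Overdrive voltage Vov = Vgs - Vt = 2.9 - 0.5 = 2.4 V
Step 2: W/L = 4/7 = 0.571429
Step 3: Id = 0.5 * 270 * 1.729e-07 * 0.571429 * 2.4^2
Step 4: Id = 7.68e-05 A

7.68e-05


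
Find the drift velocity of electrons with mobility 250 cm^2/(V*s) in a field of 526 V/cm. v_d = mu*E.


Step 1: v_d = mu * E
Step 2: v_d = 250 * 526 = 131500
Step 3: v_d = 1.32e+05 cm/s

1.32e+05


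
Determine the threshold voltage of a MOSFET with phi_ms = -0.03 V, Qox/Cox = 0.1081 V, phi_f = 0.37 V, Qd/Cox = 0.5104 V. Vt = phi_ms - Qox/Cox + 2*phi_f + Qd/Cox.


Step 1: Vt = phi_ms - Qox/Cox + 2*phi_f + Qd/Cox
Step 2: Vt = -0.03 - 0.1081 + 2*0.37 + 0.5104
Step 3: Vt = -0.03 - 0.1081 + 0.74 + 0.5104
Step 4: Vt = 1.1123 V

1.1123


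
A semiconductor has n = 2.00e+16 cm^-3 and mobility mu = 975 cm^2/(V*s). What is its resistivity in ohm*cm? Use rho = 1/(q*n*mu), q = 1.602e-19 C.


Step 1: sigma = q * n * mu = 1.602e-19 * 2.00e+16 * 975 = 3.12390e+00 S/cm
Step 2: rho = 1 / sigma = 1 / 3.12390e+00 = 0.3201 ohm*cm

0.3201


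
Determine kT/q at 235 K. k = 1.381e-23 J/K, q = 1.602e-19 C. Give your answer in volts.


Step 1: kT = 1.381e-23 * 235 = 3.24535e-21 J
Step 2: Vt = kT/q = 3.24535e-21 / 1.602e-19
Step 3: Vt = 0.02026 V

0.02026


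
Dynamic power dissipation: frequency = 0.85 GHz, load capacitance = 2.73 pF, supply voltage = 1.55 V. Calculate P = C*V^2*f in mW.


Step 1: V^2 = 1.55^2 = 2.4025 V^2
Step 2: P = C*V^2*f = 2.73e-12 F * 2.4025 * 0.85e9 Hz
Step 3: P = 5.57500125e-03 W
Step 4: P = 5.575 mW

5.575


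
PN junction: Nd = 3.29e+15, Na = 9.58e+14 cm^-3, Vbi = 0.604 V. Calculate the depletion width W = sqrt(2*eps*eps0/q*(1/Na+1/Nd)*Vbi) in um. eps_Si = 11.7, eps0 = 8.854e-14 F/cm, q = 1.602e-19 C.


Step 1: 1/Na + 1/Nd = 1/9.58e+14 + 1/3.29e+15 = 1.34779e-15
Step 2: 2*eps*eps0/q = 2*11.7*8.854e-14/1.602e-19 = 1.293281e+07
Step 3: W^2 = 1.293281e+07 * 1.34779e-15 * 0.604 = 1.05282e-08
Step 4: W = sqrt(1.05282e-08) = 1.026e-04 cm = 1.026 um

1.026


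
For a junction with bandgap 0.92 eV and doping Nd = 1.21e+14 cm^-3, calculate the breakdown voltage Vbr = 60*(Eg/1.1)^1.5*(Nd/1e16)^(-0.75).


Step 1: Eg/1.1 = 0.92/1.1 = 0.836364
Step 2: (Eg/1.1)^1.5 = 0.836364^1.5 = 0.764879
Step 3: (Nd/1e16)^(-0.75) = (0.0121)^(-0.75) = 27.410122
Step 4: Vbr = 60 * 0.764879 * 27.410122 = 1257.9 V

1257.9


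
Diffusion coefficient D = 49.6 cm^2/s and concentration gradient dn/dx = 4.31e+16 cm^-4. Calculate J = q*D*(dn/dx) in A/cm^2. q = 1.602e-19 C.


Step 1: J = q * D * (dn/dx)
Step 2: J = 1.602e-19 * 49.6 * 4.31e+16
Step 3: J = 3.42e-01 A/cm^2

3.42e-01


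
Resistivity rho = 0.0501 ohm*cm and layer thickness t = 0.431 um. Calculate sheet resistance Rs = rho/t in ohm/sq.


Step 1: Convert thickness to cm: t = 0.431 um = 4.3100e-05 cm
Step 2: Rs = rho / t = 0.0501 / 4.3100e-05
Step 3: Rs = 1162.4 ohm/sq

1162.4


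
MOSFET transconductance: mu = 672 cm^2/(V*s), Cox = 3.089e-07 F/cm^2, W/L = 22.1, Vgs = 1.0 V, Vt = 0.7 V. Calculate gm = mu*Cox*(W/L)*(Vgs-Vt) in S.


Step 1: Vov = Vgs - Vt = 1.0 - 0.7 = 0.3 V
Step 2: gm = mu * Cox * (W/L) * Vov
Step 3: gm = 672 * 3.089e-07 * 22.1 * 0.3 = 1.38e-03 S

1.38e-03


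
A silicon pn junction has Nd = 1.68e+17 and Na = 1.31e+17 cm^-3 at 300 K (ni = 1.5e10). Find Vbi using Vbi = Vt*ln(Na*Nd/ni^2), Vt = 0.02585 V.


Step 1: Compute Na*Nd/ni^2 = 1.31e+17 * 1.68e+17 / (1.5e10)^2 = 9.7813e+13
Step 2: ln(9.7813e+13) = 32.2141
Step 3: Vbi = 0.02585 * 32.2141 = 0.833 V

0.833


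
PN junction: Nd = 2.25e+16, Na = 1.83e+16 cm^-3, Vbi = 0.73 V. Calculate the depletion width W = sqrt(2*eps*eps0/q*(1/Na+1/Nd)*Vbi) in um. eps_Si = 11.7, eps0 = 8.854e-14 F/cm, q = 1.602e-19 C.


Step 1: 1/Na + 1/Nd = 1/1.83e+16 + 1/2.25e+16 = 9.90893e-17
Step 2: 2*eps*eps0/q = 2*11.7*8.854e-14/1.602e-19 = 1.293281e+07
Step 3: W^2 = 1.293281e+07 * 9.90893e-17 * 0.73 = 9.35497e-10
Step 4: W = sqrt(9.35497e-10) = 3.059e-05 cm = 0.3059 um

0.3059
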